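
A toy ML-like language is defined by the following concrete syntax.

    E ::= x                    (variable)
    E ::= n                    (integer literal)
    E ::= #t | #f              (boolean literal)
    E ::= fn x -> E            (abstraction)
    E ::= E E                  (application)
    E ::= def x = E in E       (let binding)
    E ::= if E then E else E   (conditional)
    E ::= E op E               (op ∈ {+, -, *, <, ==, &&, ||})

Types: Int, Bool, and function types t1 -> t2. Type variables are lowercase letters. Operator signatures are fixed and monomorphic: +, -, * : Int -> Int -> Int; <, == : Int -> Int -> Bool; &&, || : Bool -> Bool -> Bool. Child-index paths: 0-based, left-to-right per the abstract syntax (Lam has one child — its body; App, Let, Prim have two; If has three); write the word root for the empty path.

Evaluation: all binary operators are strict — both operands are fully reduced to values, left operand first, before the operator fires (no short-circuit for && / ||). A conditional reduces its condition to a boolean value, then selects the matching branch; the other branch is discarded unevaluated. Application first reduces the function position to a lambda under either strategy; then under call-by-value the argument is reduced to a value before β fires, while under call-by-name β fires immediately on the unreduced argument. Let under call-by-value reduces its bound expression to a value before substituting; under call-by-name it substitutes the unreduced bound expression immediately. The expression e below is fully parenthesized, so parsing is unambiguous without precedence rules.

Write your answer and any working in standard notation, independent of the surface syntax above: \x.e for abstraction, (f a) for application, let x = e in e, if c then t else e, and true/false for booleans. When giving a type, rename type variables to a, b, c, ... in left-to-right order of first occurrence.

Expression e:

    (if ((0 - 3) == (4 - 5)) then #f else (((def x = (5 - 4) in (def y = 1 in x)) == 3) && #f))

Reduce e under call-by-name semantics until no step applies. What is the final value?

Answer: false

Working:
step 0: (if ((0 - 3) == (4 - 5)) then false else (((let x = (5 - 4) in (let y = 1 in x)) == 3) && false))
step 1: [delta@0.0] (if (-3 == (4 - 5)) then false else (((let x = (5 - 4) in (let y = 1 in x)) == 3) && false))
step 2: [delta@0.1] (if (-3 == -1) then false else (((let x = (5 - 4) in (let y = 1 in x)) == 3) && false))
step 3: [delta@0] (if false then false else (((let x = (5 - 4) in (let y = 1 in x)) == 3) && false))
step 4: [if@root] (((let x = (5 - 4) in (let y = 1 in x)) == 3) && false)
step 5: [let@0.0] (((let y = 1 in (5 - 4)) == 3) && false)
step 6: [let@0.0] (((5 - 4) == 3) && false)
step 7: [delta@0.0] ((1 == 3) && false)
step 8: [delta@0] (false && false)
step 9: [delta@root] false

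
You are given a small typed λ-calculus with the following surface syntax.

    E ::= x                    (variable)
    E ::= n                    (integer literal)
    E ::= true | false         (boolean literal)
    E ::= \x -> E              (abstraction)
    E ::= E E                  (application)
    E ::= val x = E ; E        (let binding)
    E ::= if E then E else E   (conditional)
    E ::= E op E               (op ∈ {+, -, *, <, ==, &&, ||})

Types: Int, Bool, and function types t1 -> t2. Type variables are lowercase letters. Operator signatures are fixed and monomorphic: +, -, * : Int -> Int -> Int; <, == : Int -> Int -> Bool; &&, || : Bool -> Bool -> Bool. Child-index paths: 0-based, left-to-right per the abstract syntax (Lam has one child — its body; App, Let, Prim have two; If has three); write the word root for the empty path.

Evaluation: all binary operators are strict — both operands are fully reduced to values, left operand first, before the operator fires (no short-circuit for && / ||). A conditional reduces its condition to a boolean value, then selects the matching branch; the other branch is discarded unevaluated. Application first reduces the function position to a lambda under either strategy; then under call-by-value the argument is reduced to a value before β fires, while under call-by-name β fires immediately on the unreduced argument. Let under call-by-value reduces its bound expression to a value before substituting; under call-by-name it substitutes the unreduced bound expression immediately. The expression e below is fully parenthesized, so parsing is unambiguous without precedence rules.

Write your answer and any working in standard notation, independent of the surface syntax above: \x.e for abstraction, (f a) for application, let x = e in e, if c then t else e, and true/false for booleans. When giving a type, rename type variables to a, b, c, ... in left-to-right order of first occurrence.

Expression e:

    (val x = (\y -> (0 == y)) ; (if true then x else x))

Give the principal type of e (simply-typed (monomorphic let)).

Derivation:
  unify Int ~ Int
y : a
  unify a ~ Int
\y._ : Int -> Bool
let x : Int -> Bool
  unify Bool ~ Bool
x : Int -> Bool
x : Int -> Bool
  unify Int -> Bool ~ Int -> Bool
  unify Int ~ Int
  unify Bool ~ Bool

Answer: Int -> Bool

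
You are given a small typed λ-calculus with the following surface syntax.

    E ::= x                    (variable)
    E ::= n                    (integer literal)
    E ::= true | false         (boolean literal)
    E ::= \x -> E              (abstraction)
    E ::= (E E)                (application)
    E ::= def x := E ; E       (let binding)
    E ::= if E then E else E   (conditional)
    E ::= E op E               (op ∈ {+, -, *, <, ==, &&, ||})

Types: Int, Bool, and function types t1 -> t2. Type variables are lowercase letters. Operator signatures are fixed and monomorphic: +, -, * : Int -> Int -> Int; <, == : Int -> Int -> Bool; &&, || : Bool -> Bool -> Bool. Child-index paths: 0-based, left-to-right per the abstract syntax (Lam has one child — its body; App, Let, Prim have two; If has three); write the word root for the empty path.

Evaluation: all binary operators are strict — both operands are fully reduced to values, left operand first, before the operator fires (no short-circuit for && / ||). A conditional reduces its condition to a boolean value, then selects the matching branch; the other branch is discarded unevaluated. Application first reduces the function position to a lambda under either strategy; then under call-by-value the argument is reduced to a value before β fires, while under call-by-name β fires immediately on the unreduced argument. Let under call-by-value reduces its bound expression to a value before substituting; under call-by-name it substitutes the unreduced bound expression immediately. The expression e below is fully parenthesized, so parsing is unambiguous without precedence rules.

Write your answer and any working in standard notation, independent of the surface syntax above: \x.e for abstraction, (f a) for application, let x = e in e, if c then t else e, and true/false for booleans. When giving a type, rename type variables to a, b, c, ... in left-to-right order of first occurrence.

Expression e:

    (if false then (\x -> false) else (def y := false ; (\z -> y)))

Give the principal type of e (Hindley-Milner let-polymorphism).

Answer: a -> Bool

Working:
  unify Bool ~ Bool
\x._ : a -> Bool
let y : Bool
y : Bool
\z._ : b -> Bool
  unify a -> Bool ~ b -> Bool
  unify a ~ b
  unify Bool ~ Bool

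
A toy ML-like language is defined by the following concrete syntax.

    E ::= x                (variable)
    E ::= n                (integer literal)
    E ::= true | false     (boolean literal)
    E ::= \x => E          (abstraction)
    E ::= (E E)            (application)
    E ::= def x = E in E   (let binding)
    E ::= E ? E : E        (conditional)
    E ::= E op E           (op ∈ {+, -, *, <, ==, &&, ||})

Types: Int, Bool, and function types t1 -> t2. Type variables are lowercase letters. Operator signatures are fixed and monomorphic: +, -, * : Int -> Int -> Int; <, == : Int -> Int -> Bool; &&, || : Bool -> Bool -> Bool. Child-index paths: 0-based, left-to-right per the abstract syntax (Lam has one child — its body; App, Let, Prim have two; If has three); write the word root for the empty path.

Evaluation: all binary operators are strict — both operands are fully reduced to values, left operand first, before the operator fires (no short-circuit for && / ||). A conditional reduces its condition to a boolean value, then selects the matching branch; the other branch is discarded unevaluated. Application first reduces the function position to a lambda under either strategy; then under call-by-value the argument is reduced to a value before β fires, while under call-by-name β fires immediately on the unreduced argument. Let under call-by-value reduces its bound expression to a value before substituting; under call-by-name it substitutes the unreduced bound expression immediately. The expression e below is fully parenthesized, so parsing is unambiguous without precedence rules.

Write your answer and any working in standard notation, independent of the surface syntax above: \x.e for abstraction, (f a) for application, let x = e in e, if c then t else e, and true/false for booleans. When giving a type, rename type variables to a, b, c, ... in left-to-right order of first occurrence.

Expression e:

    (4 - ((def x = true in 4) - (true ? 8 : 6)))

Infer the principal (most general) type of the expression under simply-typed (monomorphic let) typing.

Working:
  unify Int ~ Int
let x : Bool
  unify Int ~ Int
  unify Bool ~ Bool
  unify Int ~ Int
  unify Int ~ Int
  unify Int ~ Int

Answer: Int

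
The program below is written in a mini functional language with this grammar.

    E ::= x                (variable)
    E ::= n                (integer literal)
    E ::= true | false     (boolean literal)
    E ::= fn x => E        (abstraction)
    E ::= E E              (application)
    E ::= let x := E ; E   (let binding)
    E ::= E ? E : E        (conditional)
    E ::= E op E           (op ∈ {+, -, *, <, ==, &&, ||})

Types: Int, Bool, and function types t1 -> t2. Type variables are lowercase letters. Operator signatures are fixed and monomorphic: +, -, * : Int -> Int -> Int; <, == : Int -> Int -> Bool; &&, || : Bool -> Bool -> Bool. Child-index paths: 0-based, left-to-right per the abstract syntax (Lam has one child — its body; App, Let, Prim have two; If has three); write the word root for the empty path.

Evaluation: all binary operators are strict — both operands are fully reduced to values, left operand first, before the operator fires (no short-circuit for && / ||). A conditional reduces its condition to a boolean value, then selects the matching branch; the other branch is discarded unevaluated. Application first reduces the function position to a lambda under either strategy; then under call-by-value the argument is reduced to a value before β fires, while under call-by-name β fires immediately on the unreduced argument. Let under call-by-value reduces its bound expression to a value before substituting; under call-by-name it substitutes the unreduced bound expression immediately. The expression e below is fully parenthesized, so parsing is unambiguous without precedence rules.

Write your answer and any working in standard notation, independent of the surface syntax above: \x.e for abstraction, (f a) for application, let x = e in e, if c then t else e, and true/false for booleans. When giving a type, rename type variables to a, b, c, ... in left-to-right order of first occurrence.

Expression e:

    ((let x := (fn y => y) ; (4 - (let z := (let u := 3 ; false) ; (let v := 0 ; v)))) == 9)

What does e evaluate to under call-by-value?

Trace:
step 0: ((let x = (\y.y) in (4 - (let z = (let u = 3 in false) in (let v = 0 in v)))) == 9)
step 1: [let@0] ((4 - (let z = (let u = 3 in false) in (let v = 0 in v))) == 9)
step 2: [let@0.1.0] ((4 - (let z = false in (let v = 0 in v))) == 9)
step 3: [let@0.1] ((4 - (let v = 0 in v)) == 9)
step 4: [let@0.1] ((4 - 0) == 9)
step 5: [delta@0] (4 == 9)
step 6: [delta@root] false

Answer: false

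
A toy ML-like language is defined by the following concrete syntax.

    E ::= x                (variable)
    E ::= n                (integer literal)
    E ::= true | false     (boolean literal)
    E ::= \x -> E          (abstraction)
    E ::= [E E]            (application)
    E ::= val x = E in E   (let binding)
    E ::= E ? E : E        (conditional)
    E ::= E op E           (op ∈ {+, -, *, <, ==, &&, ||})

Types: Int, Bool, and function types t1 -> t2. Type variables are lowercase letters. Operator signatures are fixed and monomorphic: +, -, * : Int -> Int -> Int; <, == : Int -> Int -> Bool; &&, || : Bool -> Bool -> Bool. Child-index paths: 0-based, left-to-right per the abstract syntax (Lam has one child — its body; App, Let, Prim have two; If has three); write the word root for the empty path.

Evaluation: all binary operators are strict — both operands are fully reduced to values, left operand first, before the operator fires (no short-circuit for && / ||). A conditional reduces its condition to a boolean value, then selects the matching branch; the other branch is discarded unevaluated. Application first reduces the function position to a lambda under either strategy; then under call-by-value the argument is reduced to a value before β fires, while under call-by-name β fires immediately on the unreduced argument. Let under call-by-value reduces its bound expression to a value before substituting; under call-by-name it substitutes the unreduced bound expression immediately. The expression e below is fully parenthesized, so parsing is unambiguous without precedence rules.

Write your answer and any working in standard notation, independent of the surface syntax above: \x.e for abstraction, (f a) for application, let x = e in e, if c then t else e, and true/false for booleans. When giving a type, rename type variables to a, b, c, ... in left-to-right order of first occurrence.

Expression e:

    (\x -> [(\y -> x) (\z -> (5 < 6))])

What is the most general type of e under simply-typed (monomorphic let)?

Answer: a -> a

Trace:
x : a
\y._ : b -> a
  unify Int ~ Int
  unify Int ~ Int
\z._ : c -> Bool
  unify b -> a ~ (c -> Bool) -> d
  unify b ~ c -> Bool
  unify a ~ d
_ _ : d
\x._ : d -> d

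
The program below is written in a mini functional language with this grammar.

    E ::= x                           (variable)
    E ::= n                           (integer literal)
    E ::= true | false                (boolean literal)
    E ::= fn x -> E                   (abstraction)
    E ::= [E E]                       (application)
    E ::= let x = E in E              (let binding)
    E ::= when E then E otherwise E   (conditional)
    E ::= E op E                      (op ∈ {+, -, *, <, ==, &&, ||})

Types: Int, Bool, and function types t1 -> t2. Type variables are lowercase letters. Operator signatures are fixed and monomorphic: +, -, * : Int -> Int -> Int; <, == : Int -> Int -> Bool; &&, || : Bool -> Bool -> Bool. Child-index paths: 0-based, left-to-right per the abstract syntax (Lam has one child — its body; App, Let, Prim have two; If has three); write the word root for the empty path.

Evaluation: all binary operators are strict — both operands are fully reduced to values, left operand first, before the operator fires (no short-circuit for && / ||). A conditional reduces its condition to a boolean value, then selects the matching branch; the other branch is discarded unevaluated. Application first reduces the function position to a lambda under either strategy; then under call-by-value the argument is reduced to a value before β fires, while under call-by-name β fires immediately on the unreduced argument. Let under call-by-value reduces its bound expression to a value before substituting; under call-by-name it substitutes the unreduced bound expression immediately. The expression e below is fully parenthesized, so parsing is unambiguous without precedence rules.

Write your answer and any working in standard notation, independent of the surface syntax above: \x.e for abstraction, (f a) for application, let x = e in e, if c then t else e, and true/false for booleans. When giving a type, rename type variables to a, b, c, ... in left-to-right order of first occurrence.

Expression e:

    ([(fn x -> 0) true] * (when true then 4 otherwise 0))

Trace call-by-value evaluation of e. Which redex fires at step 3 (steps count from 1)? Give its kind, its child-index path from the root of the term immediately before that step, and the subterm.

Answer: delta at root : (0 * 4)

Trace:
step 0: (((\x.0) true) * (if true then 4 else 0))
step 1: [beta@0] (0 * (if true then 4 else 0))
step 2: [if@1] (0 * 4)
step 3: [delta@root] 0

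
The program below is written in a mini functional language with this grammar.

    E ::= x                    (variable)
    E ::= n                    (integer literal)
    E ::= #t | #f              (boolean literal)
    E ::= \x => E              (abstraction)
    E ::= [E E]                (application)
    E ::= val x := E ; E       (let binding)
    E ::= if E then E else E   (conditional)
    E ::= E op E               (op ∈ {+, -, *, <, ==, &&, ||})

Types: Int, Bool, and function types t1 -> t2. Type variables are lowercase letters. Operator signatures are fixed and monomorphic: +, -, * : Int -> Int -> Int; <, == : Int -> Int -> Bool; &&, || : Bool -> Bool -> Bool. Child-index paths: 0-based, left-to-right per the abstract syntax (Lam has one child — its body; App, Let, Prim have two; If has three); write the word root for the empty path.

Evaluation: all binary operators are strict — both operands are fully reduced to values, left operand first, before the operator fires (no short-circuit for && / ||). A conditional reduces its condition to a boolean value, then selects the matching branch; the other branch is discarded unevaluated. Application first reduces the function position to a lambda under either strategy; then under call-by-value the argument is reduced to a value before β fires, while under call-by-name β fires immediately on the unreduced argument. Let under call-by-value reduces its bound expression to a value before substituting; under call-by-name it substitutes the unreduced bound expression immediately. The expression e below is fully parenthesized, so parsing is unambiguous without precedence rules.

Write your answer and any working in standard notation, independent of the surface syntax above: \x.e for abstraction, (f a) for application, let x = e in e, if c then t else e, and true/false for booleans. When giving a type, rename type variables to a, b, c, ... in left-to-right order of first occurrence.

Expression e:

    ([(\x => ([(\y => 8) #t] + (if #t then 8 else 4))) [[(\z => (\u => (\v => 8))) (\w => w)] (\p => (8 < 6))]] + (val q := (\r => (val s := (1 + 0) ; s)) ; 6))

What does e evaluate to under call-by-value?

Answer: 22

Trace:
step 0: (((\x.(((\y.8) true) + (if true then 8 else 4))) (((\z.(\u.(\v.8))) (\w.w)) (\p.(8 < 6)))) + (let q = (\r.(let s = (1 + 0) in s)) in 6))
step 1: [beta@0.1.0] (((\x.(((\y.8) true) + (if true then 8 else 4))) ((\u.(\v.8)) (\p.(8 < 6)))) + (let q = (\r.(let s = (1 + 0) in s)) in 6))
step 2: [beta@0.1] (((\x.(((\y.8) true) + (if true then 8 else 4))) (\v.8)) + (let q = (\r.(let s = (1 + 0) in s)) in 6))
step 3: [beta@0] ((((\y.8) true) + (if true then 8 else 4)) + (let q = (\r.(let s = (1 + 0) in s)) in 6))
step 4: [beta@0.0] ((8 + (if true then 8 else 4)) + (let q = (\r.(let s = (1 + 0) in s)) in 6))
step 5: [if@0.1] ((8 + 8) + (let q = (\r.(let s = (1 + 0) in s)) in 6))
step 6: [delta@0] (16 + (let q = (\r.(let s = (1 + 0) in s)) in 6))
step 7: [let@1] (16 + 6)
step 8: [delta@root] 22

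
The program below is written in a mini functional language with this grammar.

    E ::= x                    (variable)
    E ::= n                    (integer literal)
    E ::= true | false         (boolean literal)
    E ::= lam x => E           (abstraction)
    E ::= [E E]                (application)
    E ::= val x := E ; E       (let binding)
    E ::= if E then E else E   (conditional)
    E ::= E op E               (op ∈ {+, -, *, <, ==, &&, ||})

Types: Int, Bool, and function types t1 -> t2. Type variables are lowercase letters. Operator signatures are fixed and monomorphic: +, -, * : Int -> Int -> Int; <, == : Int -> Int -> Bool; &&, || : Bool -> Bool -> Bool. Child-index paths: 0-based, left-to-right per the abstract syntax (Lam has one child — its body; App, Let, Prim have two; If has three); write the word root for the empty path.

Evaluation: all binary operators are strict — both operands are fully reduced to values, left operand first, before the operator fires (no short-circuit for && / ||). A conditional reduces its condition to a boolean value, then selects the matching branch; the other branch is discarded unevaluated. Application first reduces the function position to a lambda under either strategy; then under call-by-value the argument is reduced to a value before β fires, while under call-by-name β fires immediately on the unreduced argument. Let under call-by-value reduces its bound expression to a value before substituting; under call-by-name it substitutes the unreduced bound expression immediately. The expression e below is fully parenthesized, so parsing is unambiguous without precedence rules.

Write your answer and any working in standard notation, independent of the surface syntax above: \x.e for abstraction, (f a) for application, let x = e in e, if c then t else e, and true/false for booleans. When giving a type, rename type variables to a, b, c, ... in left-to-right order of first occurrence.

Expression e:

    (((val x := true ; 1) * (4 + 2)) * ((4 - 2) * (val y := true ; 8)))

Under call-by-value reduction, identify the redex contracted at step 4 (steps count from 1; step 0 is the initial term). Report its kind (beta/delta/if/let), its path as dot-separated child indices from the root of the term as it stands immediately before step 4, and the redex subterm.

Working:
step 0: (((let x = true in 1) * (4 + 2)) * ((4 - 2) * (let y = true in 8)))
step 1: [let@0.0] ((1 * (4 + 2)) * ((4 - 2) * (let y = true in 8)))
step 2: [delta@0.1] ((1 * 6) * ((4 - 2) * (let y = true in 8)))
step 3: [delta@0] (6 * ((4 - 2) * (let y = true in 8)))
step 4: [delta@1.0] (6 * (2 * (let y = true in 8)))

Answer: delta at 1.0 : (4 - 2)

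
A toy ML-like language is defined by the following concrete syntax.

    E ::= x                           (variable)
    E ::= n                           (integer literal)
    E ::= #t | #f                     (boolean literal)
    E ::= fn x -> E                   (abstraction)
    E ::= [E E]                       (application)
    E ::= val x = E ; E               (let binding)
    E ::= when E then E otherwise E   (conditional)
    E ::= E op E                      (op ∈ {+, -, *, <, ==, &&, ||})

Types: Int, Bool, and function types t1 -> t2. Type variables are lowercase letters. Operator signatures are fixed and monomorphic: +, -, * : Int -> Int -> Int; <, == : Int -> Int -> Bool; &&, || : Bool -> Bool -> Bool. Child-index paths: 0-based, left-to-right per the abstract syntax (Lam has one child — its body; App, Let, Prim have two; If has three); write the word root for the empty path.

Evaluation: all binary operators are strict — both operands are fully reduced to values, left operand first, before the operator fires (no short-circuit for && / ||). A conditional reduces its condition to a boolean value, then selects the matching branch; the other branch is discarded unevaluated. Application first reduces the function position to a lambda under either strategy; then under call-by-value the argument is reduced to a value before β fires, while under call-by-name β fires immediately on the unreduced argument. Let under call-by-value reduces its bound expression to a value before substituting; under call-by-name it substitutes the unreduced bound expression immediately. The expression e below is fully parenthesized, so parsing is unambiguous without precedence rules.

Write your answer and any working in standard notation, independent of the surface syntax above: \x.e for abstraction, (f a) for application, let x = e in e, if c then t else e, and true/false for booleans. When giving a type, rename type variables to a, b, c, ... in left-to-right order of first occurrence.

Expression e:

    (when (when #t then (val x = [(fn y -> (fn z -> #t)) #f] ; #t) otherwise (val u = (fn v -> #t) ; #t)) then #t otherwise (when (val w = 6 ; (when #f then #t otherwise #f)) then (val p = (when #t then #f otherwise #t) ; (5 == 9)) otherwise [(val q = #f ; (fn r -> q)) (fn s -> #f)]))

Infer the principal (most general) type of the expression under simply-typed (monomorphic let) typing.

Answer: Bool

Trace:
  unify Bool ~ Bool
\z._ : b -> Bool
\y._ : a -> b -> Bool
  unify a -> b -> Bool ~ Bool -> c
  unify a ~ Bool
  unify b -> Bool ~ c
_ _ : b -> Bool
let x : b -> Bool
\v._ : d -> Bool
let u : d -> Bool
  unify Bool ~ Bool
  unify Bool ~ Bool
let w : Int
  unify Bool ~ Bool
  unify Bool ~ Bool
  unify Bool ~ Bool
  unify Bool ~ Bool
  unify Bool ~ Bool
let p : Bool
  unify Int ~ Int
  unify Int ~ Int
let q : Bool
q : Bool
\r._ : e -> Bool
\s._ : f -> Bool
  unify e -> Bool ~ (f -> Bool) -> g
  unify e ~ f -> Bool
  unify Bool ~ g
_ _ : Bool
  unify Bool ~ Bool
  unify Bool ~ Bool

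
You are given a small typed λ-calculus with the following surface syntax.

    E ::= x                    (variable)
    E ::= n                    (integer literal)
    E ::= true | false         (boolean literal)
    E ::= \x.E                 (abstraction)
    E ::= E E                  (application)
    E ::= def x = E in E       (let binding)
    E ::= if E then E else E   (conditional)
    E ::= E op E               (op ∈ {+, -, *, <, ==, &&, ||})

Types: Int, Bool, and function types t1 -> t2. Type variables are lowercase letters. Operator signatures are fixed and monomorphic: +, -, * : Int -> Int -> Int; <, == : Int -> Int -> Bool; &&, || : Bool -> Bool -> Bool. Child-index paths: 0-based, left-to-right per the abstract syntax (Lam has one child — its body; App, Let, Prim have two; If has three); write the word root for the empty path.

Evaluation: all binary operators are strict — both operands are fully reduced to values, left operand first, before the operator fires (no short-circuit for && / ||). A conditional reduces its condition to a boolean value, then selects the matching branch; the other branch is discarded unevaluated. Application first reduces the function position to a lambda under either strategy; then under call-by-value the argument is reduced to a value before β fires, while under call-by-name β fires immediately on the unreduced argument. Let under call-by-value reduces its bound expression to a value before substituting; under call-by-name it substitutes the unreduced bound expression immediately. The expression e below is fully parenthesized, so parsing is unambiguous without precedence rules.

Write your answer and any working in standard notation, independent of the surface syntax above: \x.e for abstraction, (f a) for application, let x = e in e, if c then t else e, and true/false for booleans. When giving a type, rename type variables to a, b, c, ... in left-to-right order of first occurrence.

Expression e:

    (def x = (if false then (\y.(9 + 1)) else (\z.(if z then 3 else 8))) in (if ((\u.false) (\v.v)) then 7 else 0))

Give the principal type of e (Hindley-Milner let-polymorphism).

Derivation:
  unify Bool ~ Bool
  unify Int ~ Int
  unify Int ~ Int
\y._ : a -> Int
z : b
  unify b ~ Bool
  unify Int ~ Int
\z._ : Bool -> Int
  unify a -> Int ~ Bool -> Int
  unify a ~ Bool
  unify Int ~ Int
let x : Bool -> Int
\u._ : c -> Bool
v : d
\v._ : d -> d
  unify c -> Bool ~ (d -> d) -> e
  unify c ~ d -> d
  unify Bool ~ e
_ _ : Bool
  unify Bool ~ Bool
  unify Int ~ Int

Answer: Int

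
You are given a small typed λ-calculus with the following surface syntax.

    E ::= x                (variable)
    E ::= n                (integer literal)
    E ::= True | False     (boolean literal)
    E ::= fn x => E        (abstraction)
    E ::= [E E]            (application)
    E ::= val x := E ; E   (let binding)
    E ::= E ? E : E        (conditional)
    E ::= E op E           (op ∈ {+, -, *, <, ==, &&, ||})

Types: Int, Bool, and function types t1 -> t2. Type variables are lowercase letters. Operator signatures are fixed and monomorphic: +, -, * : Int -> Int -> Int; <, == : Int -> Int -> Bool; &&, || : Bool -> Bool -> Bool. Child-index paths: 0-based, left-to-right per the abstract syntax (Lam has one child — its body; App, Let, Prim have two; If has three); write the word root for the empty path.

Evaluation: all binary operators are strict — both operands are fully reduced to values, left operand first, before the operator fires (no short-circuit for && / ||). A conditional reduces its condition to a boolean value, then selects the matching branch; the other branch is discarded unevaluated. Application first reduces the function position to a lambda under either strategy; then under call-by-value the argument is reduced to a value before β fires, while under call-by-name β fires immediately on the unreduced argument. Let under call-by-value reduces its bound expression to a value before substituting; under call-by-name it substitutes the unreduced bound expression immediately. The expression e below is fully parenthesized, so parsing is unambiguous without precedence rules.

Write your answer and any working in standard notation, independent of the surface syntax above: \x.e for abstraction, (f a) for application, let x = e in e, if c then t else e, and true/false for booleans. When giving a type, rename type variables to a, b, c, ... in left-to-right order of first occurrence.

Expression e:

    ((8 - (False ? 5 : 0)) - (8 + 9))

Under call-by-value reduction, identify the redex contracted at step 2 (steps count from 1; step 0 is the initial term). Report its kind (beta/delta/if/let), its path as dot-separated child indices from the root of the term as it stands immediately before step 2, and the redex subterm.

Derivation:
step 0: ((8 - (if false then 5 else 0)) - (8 + 9))
step 1: [if@0.1] ((8 - 0) - (8 + 9))
step 2: [delta@0] (8 - (8 + 9))

Answer: delta at 0 : (8 - 0)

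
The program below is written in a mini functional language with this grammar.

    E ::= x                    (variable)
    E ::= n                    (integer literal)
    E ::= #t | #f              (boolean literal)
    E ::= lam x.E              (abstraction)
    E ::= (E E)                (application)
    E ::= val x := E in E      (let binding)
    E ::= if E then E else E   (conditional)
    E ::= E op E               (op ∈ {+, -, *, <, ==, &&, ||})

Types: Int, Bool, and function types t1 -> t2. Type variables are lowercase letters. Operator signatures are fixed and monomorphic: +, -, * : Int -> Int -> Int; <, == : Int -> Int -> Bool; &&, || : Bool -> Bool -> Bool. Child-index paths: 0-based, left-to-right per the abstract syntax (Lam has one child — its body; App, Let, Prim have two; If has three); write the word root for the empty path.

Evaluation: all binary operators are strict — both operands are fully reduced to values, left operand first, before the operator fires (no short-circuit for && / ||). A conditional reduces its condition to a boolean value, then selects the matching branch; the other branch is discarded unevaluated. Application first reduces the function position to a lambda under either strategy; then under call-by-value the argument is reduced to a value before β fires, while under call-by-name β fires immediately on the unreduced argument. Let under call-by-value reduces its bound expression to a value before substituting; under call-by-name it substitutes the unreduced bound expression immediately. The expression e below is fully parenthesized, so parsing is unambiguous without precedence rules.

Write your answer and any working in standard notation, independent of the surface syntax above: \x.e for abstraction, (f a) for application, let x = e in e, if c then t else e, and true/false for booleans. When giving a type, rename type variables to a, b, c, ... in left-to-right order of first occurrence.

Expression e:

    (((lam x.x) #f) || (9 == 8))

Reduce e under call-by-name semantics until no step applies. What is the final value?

Working:
step 0: (((\x.x) false) || (9 == 8))
step 1: [beta@0] (false || (9 == 8))
step 2: [delta@1] (false || false)
step 3: [delta@root] false

Answer: false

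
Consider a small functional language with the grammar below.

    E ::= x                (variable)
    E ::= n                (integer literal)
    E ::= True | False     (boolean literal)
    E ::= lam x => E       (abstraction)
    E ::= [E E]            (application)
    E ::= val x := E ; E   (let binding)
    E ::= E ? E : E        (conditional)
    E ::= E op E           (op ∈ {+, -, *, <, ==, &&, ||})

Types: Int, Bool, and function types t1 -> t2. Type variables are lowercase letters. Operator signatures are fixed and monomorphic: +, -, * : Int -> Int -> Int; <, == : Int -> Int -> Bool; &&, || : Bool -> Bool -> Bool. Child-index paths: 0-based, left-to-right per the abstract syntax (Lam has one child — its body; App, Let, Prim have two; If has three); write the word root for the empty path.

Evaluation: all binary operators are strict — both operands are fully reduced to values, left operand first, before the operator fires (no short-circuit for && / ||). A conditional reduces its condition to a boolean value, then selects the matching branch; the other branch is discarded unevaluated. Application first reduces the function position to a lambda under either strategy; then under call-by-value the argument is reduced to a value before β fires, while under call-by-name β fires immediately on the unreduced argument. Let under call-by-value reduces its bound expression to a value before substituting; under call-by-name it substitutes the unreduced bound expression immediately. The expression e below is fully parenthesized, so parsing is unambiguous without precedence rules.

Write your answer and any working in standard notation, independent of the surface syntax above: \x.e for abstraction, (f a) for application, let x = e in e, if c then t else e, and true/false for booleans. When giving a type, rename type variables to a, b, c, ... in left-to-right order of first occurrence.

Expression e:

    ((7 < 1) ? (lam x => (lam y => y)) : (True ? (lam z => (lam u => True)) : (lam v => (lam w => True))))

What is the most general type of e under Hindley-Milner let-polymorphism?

Answer: a -> Bool -> Bool

Trace:
  unify Int ~ Int
  unify Int ~ Int
  unify Bool ~ Bool
y : b
\y._ : b -> b
\x._ : a -> b -> b
  unify Bool ~ Bool
\u._ : d -> Bool
\z._ : c -> d -> Bool
\w._ : f -> Bool
\v._ : e -> f -> Bool
  unify c -> d -> Bool ~ e -> f -> Bool
  unify c ~ e
  unify d -> Bool ~ f -> Bool
  unify d ~ f
  unify Bool ~ Bool
  unify a -> b -> b ~ e -> f -> Bool
  unify a ~ e
  unify b -> b ~ f -> Bool
  unify b ~ f
  unify f ~ Bool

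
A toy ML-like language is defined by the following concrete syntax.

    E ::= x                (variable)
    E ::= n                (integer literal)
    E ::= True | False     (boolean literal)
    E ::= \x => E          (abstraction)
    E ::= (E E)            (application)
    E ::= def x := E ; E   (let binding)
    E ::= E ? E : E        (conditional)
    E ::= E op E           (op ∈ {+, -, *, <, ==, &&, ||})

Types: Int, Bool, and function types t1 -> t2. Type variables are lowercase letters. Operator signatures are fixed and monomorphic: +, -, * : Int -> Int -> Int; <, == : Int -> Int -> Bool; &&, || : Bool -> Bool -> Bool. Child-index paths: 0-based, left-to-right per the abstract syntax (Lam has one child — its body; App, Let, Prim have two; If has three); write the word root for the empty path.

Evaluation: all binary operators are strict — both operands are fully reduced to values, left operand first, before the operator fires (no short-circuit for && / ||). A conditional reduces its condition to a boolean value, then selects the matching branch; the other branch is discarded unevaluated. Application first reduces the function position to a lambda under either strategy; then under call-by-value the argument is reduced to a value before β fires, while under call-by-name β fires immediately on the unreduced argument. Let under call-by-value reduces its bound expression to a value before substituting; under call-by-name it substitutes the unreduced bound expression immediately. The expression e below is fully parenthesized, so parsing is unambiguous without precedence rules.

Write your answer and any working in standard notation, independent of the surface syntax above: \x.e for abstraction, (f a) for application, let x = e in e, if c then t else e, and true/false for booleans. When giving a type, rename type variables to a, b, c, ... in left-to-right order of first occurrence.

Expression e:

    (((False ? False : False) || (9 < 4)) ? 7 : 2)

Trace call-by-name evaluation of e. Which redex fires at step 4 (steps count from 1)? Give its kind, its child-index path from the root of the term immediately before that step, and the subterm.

Trace:
step 0: (if ((if false then false else false) || (9 < 4)) then 7 else 2)
step 1: [if@0.0] (if (false || (9 < 4)) then 7 else 2)
step 2: [delta@0.1] (if (false || false) then 7 else 2)
step 3: [delta@0] (if false then 7 else 2)
step 4: [if@root] 2

Answer: if at root : (if false then 7 else 2)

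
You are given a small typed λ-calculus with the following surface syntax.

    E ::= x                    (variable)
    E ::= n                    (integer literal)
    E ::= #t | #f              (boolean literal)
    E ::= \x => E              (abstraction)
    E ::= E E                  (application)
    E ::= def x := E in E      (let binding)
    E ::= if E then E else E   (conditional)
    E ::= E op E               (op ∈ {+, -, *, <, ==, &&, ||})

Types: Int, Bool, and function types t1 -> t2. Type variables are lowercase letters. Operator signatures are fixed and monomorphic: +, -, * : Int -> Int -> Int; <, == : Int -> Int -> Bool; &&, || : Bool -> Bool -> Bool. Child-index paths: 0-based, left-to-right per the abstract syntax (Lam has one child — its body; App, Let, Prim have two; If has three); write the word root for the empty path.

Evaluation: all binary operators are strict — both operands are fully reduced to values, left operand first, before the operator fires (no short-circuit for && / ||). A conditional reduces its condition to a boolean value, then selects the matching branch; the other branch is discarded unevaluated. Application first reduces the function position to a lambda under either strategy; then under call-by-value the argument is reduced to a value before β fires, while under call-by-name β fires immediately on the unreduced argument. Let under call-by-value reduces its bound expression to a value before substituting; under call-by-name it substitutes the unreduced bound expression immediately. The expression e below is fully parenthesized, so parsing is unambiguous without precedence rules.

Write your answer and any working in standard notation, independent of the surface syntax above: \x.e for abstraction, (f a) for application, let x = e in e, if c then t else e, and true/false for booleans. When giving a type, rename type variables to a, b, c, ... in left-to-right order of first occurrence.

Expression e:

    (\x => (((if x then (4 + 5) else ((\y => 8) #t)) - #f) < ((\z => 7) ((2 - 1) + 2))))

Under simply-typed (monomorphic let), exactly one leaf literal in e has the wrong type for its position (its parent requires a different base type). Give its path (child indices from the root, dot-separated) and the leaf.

Working:
x : a
  unify a ~ Bool
  unify Int ~ Int
  unify Int ~ Int
\y._ : b -> Int
  unify b -> Int ~ Bool -> c
  unify b ~ Bool
  unify Int ~ c
_ _ : Int
  unify Int ~ Int
  unify Int ~ Int
  unify Bool ~ Int
  FAIL: mismatch Bool ~ Int

Answer: 0.0.1 : false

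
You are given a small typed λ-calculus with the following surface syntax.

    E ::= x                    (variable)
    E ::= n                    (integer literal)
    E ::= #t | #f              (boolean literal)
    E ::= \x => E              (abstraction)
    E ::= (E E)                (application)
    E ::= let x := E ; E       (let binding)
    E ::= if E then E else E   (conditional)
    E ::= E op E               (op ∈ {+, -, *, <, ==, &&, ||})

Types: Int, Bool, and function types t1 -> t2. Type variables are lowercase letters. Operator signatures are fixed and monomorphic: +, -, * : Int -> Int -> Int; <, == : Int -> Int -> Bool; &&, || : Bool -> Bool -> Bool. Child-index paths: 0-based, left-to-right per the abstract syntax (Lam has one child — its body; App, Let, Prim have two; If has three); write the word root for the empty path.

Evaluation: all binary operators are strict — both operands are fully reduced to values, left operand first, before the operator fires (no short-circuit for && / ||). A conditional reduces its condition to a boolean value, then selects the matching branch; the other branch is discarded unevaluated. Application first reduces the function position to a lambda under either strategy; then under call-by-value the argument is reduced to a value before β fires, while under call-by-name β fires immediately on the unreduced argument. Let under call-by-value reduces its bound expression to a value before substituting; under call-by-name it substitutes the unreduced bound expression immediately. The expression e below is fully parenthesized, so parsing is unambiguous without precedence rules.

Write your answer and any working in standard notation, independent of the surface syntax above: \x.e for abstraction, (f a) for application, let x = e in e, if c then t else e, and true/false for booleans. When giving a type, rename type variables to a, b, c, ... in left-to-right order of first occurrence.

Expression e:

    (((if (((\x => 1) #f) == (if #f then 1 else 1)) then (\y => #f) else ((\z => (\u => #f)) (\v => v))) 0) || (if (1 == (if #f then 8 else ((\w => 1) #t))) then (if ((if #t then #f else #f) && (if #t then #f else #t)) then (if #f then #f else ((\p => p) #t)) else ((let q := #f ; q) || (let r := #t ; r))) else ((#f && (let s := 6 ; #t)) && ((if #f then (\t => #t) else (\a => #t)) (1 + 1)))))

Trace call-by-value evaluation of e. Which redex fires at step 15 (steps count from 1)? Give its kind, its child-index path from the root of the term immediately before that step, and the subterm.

Trace:
step 0: (((if (((\x.1) false) == (if false then 1 else 1)) then (\y.false) else ((\z.(\u.false)) (\v.v))) 0) || (if (1 == (if false then 8 else ((\w.1) true))) then (if ((if true then false else false) && (if true then false else true)) then (if false then false else ((\p.p) true)) else ((let q = false in q) || (let r = true in r))) else ((false && (let s = 6 in true)) && ((if false then (\t.true) else (\a.true)) (1 + 1)))))
step 1: [beta@0.0.0.0] (((if (1 == (if false then 1 else 1)) then (\y.false) else ((\z.(\u.false)) (\v.v))) 0) || (if (1 == (if false then 8 else ((\w.1) true))) then (if ((if true then false else false) && (if true then false else true)) then (if false then false else ((\p.p) true)) else ((let q = false in q) || (let r = true in r))) else ((false && (let s = 6 in true)) && ((if false then (\t.true) else (\a.true)) (1 + 1)))))
step 2: [if@0.0.0.1] (((if (1 == 1) then (\y.false) else ((\z.(\u.false)) (\v.v))) 0) || (if (1 == (if false then 8 else ((\w.1) true))) then (if ((if true then false else false) && (if true then false else true)) then (if false then false else ((\p.p) true)) else ((let q = false in q) || (let r = true in r))) else ((false && (let s = 6 in true)) && ((if false then (\t.true) else (\a.true)) (1 + 1)))))
step 3: [delta@0.0.0] (((if true then (\y.false) else ((\z.(\u.false)) (\v.v))) 0) || (if (1 == (if false then 8 else ((\w.1) true))) then (if ((if true then false else false) && (if true then false else true)) then (if false then false else ((\p.p) true)) else ((let q = false in q) || (let r = true in r))) else ((false && (let s = 6 in true)) && ((if false then (\t.true) else (\a.true)) (1 + 1)))))
step 4: [if@0.0] (((\y.false) 0) || (if (1 == (if false then 8 else ((\w.1) true))) then (if ((if true then false else false) && (if true then false else true)) then (if false then false else ((\p.p) true)) else ((let q = false in q) || (let r = true in r))) else ((false && (let s = 6 in true)) && ((if false then (\t.true) else (\a.true)) (1 + 1)))))
step 5: [beta@0] (false || (if (1 == (if false then 8 else ((\w.1) true))) then (if ((if true then false else false) && (if true then false else true)) then (if false then false else ((\p.p) true)) else ((let q = false in q) || (let r = true in r))) else ((false && (let s = 6 in true)) && ((if false then (\t.true) else (\a.true)) (1 + 1)))))
step 6: [if@1.0.1] (false || (if (1 == ((\w.1) true)) then (if ((if true then false else false) && (if true then false else true)) then (if false then false else ((\p.p) true)) else ((let q = false in q) || (let r = true in r))) else ((false && (let s = 6 in true)) && ((if false then (\t.true) else (\a.true)) (1 + 1)))))
step 7: [beta@1.0.1] (false || (if (1 == 1) then (if ((if true then false else false) && (if true then false else true)) then (if false then false else ((\p.p) true)) else ((let q = false in q) || (let r = true in r))) else ((false && (let s = 6 in true)) && ((if false then (\t.true) else (\a.true)) (1 + 1)))))
step 8: [delta@1.0] (false || (if true then (if ((if true then false else false) && (if true then false else true)) then (if false then false else ((\p.p) true)) else ((let q = false in q) || (let r = true in r))) else ((false && (let s = 6 in true)) && ((if false then (\t.true) else (\a.true)) (1 + 1)))))
step 9: [if@1] (false || (if ((if true then false else false) && (if true then false else true)) then (if false then false else ((\p.p) true)) else ((let q = false in q) || (let r = true in r))))
step 10: [if@1.0.0] (false || (if (false && (if true then false else true)) then (if false then false else ((\p.p) true)) else ((let q = false in q) || (let r = true in r))))
step 11: [if@1.0.1] (false || (if (false && false) then (if false then false else ((\p.p) true)) else ((let q = false in q) || (let r = true in r))))
step 12: [delta@1.0] (false || (if false then (if false then false else ((\p.p) true)) else ((let q = false in q) || (let r = true in r))))
step 13: [if@1] (false || ((let q = false in q) || (let r = true in r)))
step 14: [let@1.0] (false || (false || (let r = true in r)))
step 15: [let@1.1] (false || (false || true))

Answer: let at 1.1 : (let r = true in r)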